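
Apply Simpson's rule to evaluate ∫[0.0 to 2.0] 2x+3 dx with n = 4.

f(x) = 2x+3
a = 0.0, b = 2.0, n = 4
h = (b - a)/n = 0.500000

Simpson's rule: (h/3)[f(x₀) + 4f(x₁) + 2f(x₂) + ... + f(xₙ)]

x_0 = 0.0000, f(x_0) = 3.000000, coefficient = 1
x_1 = 0.5000, f(x_1) = 4.000000, coefficient = 4
x_2 = 1.0000, f(x_2) = 5.000000, coefficient = 2
x_3 = 1.5000, f(x_3) = 6.000000, coefficient = 4
x_4 = 2.0000, f(x_4) = 7.000000, coefficient = 1

I ≈ (0.500000/3) × 60.000000 = 10.000000
Exact value: 10.000000
Error: 0.000000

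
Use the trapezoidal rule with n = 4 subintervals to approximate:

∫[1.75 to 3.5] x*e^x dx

f(x) = x*e^x
a = 1.75, b = 3.5, n = 4
h = (b - a)/n = 0.437500

Trapezoidal rule: (h/2)[f(x₀) + 2f(x₁) + 2f(x₂) + ... + f(xₙ)]

x_0 = 1.7500, f(x_0) = 10.070555, coefficient = 1
x_1 = 2.1875, f(x_1) = 19.496975, coefficient = 2
x_2 = 2.6250, f(x_2) = 36.237007, coefficient = 2
x_3 = 3.0625, f(x_3) = 65.479137, coefficient = 2
x_4 = 3.5000, f(x_4) = 115.904082, coefficient = 1

I ≈ (0.437500/2) × 368.400876 = 80.587692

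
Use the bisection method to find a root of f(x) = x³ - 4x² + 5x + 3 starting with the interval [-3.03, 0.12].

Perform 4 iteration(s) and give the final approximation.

f(x) = x³ - 4x² + 5x + 3
Initial interval: [-3.03, 0.12]

Iteration 1:
  c_1 = (-3.030000 + 0.120000)/2 = -1.455000
  f(c_1) = f(-1.455000) = -15.823371
  f(a) × f(c) ≥ 0, new interval: [-1.455000, 0.120000]
Iteration 2:
  c_2 = (-1.455000 + 0.120000)/2 = -0.667500
  f(c_2) = f(-0.667500) = -2.417134
  f(a) × f(c) ≥ 0, new interval: [-0.667500, 0.120000]
Iteration 3:
  c_3 = (-0.667500 + 0.120000)/2 = -0.273750
  f(c_3) = f(-0.273750) = 1.310979
  f(a) × f(c) < 0, new interval: [-0.667500, -0.273750]
Iteration 4:
  c_4 = (-0.667500 + (-0.273750))/2 = -0.470625
  f(c_4) = f(-0.470625) = -0.343314
  f(a) × f(c) ≥ 0, new interval: [-0.470625, -0.273750]

After 4 iteration(s), the approximation is c_4 = -0.470625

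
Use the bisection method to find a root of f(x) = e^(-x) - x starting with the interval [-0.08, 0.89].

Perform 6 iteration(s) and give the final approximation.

f(x) = e^(-x) - x
Initial interval: [-0.08, 0.89]

Iteration 1:
  c_1 = (-0.080000 + 0.890000)/2 = 0.405000
  f(c_1) = f(0.405000) = 0.261977
  f(a) × f(c) ≥ 0, new interval: [0.405000, 0.890000]
Iteration 2:
  c_2 = (0.405000 + 0.890000)/2 = 0.647500
  f(c_2) = f(0.647500) = -0.124147
  f(a) × f(c) < 0, new interval: [0.405000, 0.647500]
Iteration 3:
  c_3 = (0.405000 + 0.647500)/2 = 0.526250
  f(c_3) = f(0.526250) = 0.064566
  f(a) × f(c) ≥ 0, new interval: [0.526250, 0.647500]
Iteration 4:
  c_4 = (0.526250 + 0.647500)/2 = 0.586875
  f(c_4) = f(0.586875) = -0.030813
  f(a) × f(c) < 0, new interval: [0.526250, 0.586875]
Iteration 5:
  c_5 = (0.526250 + 0.586875)/2 = 0.556563
  f(c_5) = f(0.556563) = 0.016613
  f(a) × f(c) ≥ 0, new interval: [0.556563, 0.586875]
Iteration 6:
  c_6 = (0.556563 + 0.586875)/2 = 0.571719
  f(c_6) = f(0.571719) = -0.007164
  f(a) × f(c) < 0, new interval: [0.556563, 0.571719]

After 6 iteration(s), the approximation is c_6 = 0.571719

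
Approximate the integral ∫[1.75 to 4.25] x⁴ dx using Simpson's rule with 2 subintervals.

f(x) = x⁴
a = 1.75, b = 4.25, n = 2
h = (b - a)/n = 1.250000

Simpson's rule: (h/3)[f(x₀) + 4f(x₁) + 2f(x₂) + ... + f(xₙ)]

x_0 = 1.7500, f(x_0) = 9.378906, coefficient = 1
x_1 = 3.0000, f(x_1) = 81.000000, coefficient = 4
x_2 = 4.2500, f(x_2) = 326.253906, coefficient = 1

I ≈ (1.250000/3) × 659.632812 = 274.847005
Exact value: 274.033203
Error: 0.813802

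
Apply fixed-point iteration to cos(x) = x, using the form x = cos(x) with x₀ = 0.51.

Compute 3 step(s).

Equation: cos(x) = x
Fixed-point form: x = cos(x)
x₀ = 0.51

x_1 = g(0.510000) = 0.872745
x_2 = g(0.872745) = 0.642726
x_3 = g(0.642726) = 0.800465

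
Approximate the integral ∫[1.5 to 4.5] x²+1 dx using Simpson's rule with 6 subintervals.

f(x) = x²+1
a = 1.5, b = 4.5, n = 6
h = (b - a)/n = 0.500000

Simpson's rule: (h/3)[f(x₀) + 4f(x₁) + 2f(x₂) + ... + f(xₙ)]

x_0 = 1.5000, f(x_0) = 3.250000, coefficient = 1
x_1 = 2.0000, f(x_1) = 5.000000, coefficient = 4
x_2 = 2.5000, f(x_2) = 7.250000, coefficient = 2
x_3 = 3.0000, f(x_3) = 10.000000, coefficient = 4
x_4 = 3.5000, f(x_4) = 13.250000, coefficient = 2
x_5 = 4.0000, f(x_5) = 17.000000, coefficient = 4
x_6 = 4.5000, f(x_6) = 21.250000, coefficient = 1

I ≈ (0.500000/3) × 193.500000 = 32.250000
Exact value: 32.250000
Error: 0.000000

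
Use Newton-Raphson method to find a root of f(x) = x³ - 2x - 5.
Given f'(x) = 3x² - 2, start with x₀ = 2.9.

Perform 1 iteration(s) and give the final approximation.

f(x) = x³ - 2x - 5
f'(x) = 3x² - 2
x₀ = 2.9

Newton-Raphson formula: x_{n+1} = x_n - f(x_n)/f'(x_n)

Iteration 1:
  f(2.900000) = 13.589000
  f'(2.900000) = 23.230000
  x_1 = 2.900000 - 13.589000/23.230000 = 2.315024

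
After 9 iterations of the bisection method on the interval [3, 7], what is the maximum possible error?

Bisection error bound: |error| ≤ (b-a)/2^n
|error| ≤ (7 - 3)/2^9 = 4/2^9
|error| ≤ 0.0078125000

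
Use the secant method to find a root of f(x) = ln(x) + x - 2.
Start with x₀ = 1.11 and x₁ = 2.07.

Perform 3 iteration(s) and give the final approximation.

f(x) = ln(x) + x - 2
x₀ = 1.11, x₁ = 2.07

Secant formula: x_{n+1} = x_n - f(x_n)(x_n - x_{n-1})/(f(x_n) - f(x_{n-1}))

Iteration 1:
  f(1.110000) = -0.785640
  f(2.070000) = 0.797549
  x_2 = 2.070000 - 0.797549×(2.070000 - 1.110000)/(0.797549 - (-0.785640))
       = 1.586389
Iteration 2:
  f(2.070000) = 0.797549
  f(1.586389) = 0.047850
  x_3 = 1.586389 - 0.047850×(1.586389 - 2.070000)/(0.047850 - 0.797549)
       = 1.555523
Iteration 3:
  f(1.586389) = 0.047850
  f(1.555523) = -0.002666
  x_4 = 1.555523 - (-0.002666)×(1.555523 - 1.586389)/(-0.002666 - 0.047850)
       = 1.557152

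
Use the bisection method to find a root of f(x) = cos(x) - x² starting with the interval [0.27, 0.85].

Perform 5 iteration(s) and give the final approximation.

f(x) = cos(x) - x²
Initial interval: [0.27, 0.85]

Iteration 1:
  c_1 = (0.270000 + 0.850000)/2 = 0.560000
  f(c_1) = f(0.560000) = 0.533655
  f(a) × f(c) ≥ 0, new interval: [0.560000, 0.850000]
Iteration 2:
  c_2 = (0.560000 + 0.850000)/2 = 0.705000
  f(c_2) = f(0.705000) = 0.264587
  f(a) × f(c) ≥ 0, new interval: [0.705000, 0.850000]
Iteration 3:
  c_3 = (0.705000 + 0.850000)/2 = 0.777500
  f(c_3) = f(0.777500) = 0.108163
  f(a) × f(c) ≥ 0, new interval: [0.777500, 0.850000]
Iteration 4:
  c_4 = (0.777500 + 0.850000)/2 = 0.813750
  f(c_4) = f(0.813750) = 0.024588
  f(a) × f(c) ≥ 0, new interval: [0.813750, 0.850000]
Iteration 5:
  c_5 = (0.813750 + 0.850000)/2 = 0.831875
  f(c_5) = f(0.831875) = -0.018525
  f(a) × f(c) < 0, new interval: [0.813750, 0.831875]

After 5 iteration(s), the approximation is c_5 = 0.831875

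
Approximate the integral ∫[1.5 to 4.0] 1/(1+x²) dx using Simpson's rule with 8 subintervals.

f(x) = 1/(1+x²)
a = 1.5, b = 4.0, n = 8
h = (b - a)/n = 0.312500

Simpson's rule: (h/3)[f(x₀) + 4f(x₁) + 2f(x₂) + ... + f(xₙ)]

x_0 = 1.5000, f(x_0) = 0.307692, coefficient = 1
x_1 = 1.8125, f(x_1) = 0.233364, coefficient = 4
x_2 = 2.1250, f(x_2) = 0.181303, coefficient = 2
x_3 = 2.4375, f(x_3) = 0.144063, coefficient = 4
x_4 = 2.7500, f(x_4) = 0.116788, coefficient = 2
x_5 = 3.0625, f(x_5) = 0.096349, coefficient = 4
x_6 = 3.3750, f(x_6) = 0.080706, coefficient = 2
x_7 = 3.6875, f(x_7) = 0.068504, coefficient = 4
x_8 = 4.0000, f(x_8) = 0.058824, coefficient = 1

I ≈ (0.312500/3) × 3.293232 = 0.343045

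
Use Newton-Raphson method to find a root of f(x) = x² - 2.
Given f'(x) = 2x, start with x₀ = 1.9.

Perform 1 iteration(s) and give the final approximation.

f(x) = x² - 2
f'(x) = 2x
x₀ = 1.9

Newton-Raphson formula: x_{n+1} = x_n - f(x_n)/f'(x_n)

Iteration 1:
  f(1.900000) = 1.610000
  f'(1.900000) = 3.800000
  x_1 = 1.900000 - 1.610000/3.800000 = 1.476316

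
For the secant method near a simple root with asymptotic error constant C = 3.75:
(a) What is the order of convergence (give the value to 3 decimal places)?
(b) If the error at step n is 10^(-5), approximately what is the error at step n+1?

(a) Secant method has superlinear convergence with order φ = (1+√5)/2 ≈ 1.618.
    This means |e_{n+1}| ≈ C|e_n|^1.618.

(b) With |e_n| = 10^(-5) and C = 3.75:
    |e_{n+1}| ≈ 3.75 × (10^(-5))^1.618 = 3.75 × 10^(-8.09)

(a) ≈ 1.618 (golden ratio); (b) |e_{n+1}| ≈ 3.047e-08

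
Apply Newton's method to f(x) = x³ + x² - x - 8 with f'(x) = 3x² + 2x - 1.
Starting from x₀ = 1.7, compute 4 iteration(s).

f(x) = x³ + x² - x - 8
f'(x) = 3x² + 2x - 1
x₀ = 1.7

Newton-Raphson formula: x_{n+1} = x_n - f(x_n)/f'(x_n)

Iteration 1:
  f(1.700000) = -1.897000
  f'(1.700000) = 11.070000
  x_1 = 1.700000 - (-1.897000)/11.070000 = 1.871364
Iteration 2:
  f(1.871364) = 0.184163
  f'(1.871364) = 13.248738
  x_2 = 1.871364 - 0.184163/13.248738 = 1.857464
Iteration 3:
  f(1.857464) = 0.001275
  f'(1.857464) = 13.065441
  x_3 = 1.857464 - 0.001275/13.065441 = 1.857366
Iteration 4:
  f(1.857366) = 0.000000
  f'(1.857366) = 13.064158
  x_4 = 1.857366 - 0.000000/13.064158 = 1.857366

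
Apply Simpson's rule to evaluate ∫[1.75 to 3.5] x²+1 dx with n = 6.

f(x) = x²+1
a = 1.75, b = 3.5, n = 6
h = (b - a)/n = 0.291667

Simpson's rule: (h/3)[f(x₀) + 4f(x₁) + 2f(x₂) + ... + f(xₙ)]

x_0 = 1.7500, f(x_0) = 4.062500, coefficient = 1
x_1 = 2.0417, f(x_1) = 5.168403, coefficient = 4
x_2 = 2.3333, f(x_2) = 6.444444, coefficient = 2
x_3 = 2.6250, f(x_3) = 7.890625, coefficient = 4
x_4 = 2.9167, f(x_4) = 9.506944, coefficient = 2
x_5 = 3.2083, f(x_5) = 11.293403, coefficient = 4
x_6 = 3.5000, f(x_6) = 13.250000, coefficient = 1

I ≈ (0.291667/3) × 146.625000 = 14.255208
Exact value: 14.255208
Error: 0.000000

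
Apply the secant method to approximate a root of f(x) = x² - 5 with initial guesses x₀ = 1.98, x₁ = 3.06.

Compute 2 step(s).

f(x) = x² - 5
x₀ = 1.98, x₁ = 3.06

Secant formula: x_{n+1} = x_n - f(x_n)(x_n - x_{n-1})/(f(x_n) - f(x_{n-1}))

Iteration 1:
  f(1.980000) = -1.079600
  f(3.060000) = 4.363600
  x_2 = 3.060000 - 4.363600×(3.060000 - 1.980000)/(4.363600 - (-1.079600))
       = 2.194206
Iteration 2:
  f(3.060000) = 4.363600
  f(2.194206) = -0.185458
  x_3 = 2.194206 - (-0.185458)×(2.194206 - 3.060000)/(-0.185458 - 4.363600)
       = 2.229503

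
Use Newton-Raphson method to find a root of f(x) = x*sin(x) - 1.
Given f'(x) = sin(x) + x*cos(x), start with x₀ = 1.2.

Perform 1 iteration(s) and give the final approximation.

f(x) = x*sin(x) - 1
f'(x) = sin(x) + x*cos(x)
x₀ = 1.2

Newton-Raphson formula: x_{n+1} = x_n - f(x_n)/f'(x_n)

Iteration 1:
  f(1.200000) = 0.118447
  f'(1.200000) = 1.366868
  x_1 = 1.200000 - 0.118447/1.366868 = 1.113344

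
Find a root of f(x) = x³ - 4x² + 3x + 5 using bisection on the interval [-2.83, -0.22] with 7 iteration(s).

f(x) = x³ - 4x² + 3x + 5
Initial interval: [-2.83, -0.22]

Iteration 1:
  c_1 = (-2.830000 + (-0.220000))/2 = -1.525000
  f(c_1) = f(-1.525000) = -12.424078
  f(a) × f(c) ≥ 0, new interval: [-1.525000, -0.220000]
Iteration 2:
  c_2 = (-1.525000 + (-0.220000))/2 = -0.872500
  f(c_2) = f(-0.872500) = -1.326721
  f(a) × f(c) ≥ 0, new interval: [-0.872500, -0.220000]
Iteration 3:
  c_3 = (-0.872500 + (-0.220000))/2 = -0.546250
  f(c_3) = f(-0.546250) = 2.004699
  f(a) × f(c) < 0, new interval: [-0.872500, -0.546250]
Iteration 4:
  c_4 = (-0.872500 + (-0.546250))/2 = -0.709375
  f(c_4) = f(-0.709375) = 0.502057
  f(a) × f(c) < 0, new interval: [-0.872500, -0.709375]
Iteration 5:
  c_5 = (-0.872500 + (-0.709375))/2 = -0.790938
  f(c_5) = f(-0.790938) = -0.369937
  f(a) × f(c) ≥ 0, new interval: [-0.790938, -0.709375]
Iteration 6:
  c_6 = (-0.790938 + (-0.709375))/2 = -0.750156
  f(c_6) = f(-0.750156) = 0.076455
  f(a) × f(c) < 0, new interval: [-0.790938, -0.750156]
Iteration 7:
  c_7 = (-0.790938 + (-0.750156))/2 = -0.770547
  f(c_7) = f(-0.770547) = -0.144117
  f(a) × f(c) ≥ 0, new interval: [-0.770547, -0.750156]

After 7 iteration(s), the approximation is c_7 = -0.770547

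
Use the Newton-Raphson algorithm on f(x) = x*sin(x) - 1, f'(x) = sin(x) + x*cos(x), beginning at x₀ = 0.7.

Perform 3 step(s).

f(x) = x*sin(x) - 1
f'(x) = sin(x) + x*cos(x)
x₀ = 0.7

Newton-Raphson formula: x_{n+1} = x_n - f(x_n)/f'(x_n)

Iteration 1:
  f(0.700000) = -0.549048
  f'(0.700000) = 1.179607
  x_1 = 0.700000 - (-0.549048)/1.179607 = 1.165450
Iteration 2:
  f(1.165450) = 0.071008
  f'(1.165450) = 1.378546
  x_2 = 1.165450 - 0.071008/1.378546 = 1.113940
Iteration 3:
  f(1.113940) = -0.000301
  f'(1.113940) = 1.388835
  x_3 = 1.113940 - (-0.000301)/1.388835 = 1.114157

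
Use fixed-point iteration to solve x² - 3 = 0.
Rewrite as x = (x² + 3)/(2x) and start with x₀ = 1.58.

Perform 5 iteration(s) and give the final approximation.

Equation: x² - 3 = 0
Fixed-point form: x = (x² + 3)/(2x)
x₀ = 1.58

x_1 = g(1.580000) = 1.739367
x_2 = g(1.739367) = 1.732066
x_3 = g(1.732066) = 1.732051
x_4 = g(1.732051) = 1.732051
x_5 = g(1.732051) = 1.732051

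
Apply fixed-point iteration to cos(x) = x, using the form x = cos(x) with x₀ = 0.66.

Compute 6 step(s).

Equation: cos(x) = x
Fixed-point form: x = cos(x)
x₀ = 0.66

x_1 = g(0.660000) = 0.789992
x_2 = g(0.789992) = 0.703851
x_3 = g(0.703851) = 0.762356
x_4 = g(0.762356) = 0.723211
x_5 = g(0.723211) = 0.749685
x_6 = g(0.749685) = 0.731904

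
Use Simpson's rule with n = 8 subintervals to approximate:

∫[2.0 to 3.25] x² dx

f(x) = x²
a = 2.0, b = 3.25, n = 8
h = (b - a)/n = 0.156250

Simpson's rule: (h/3)[f(x₀) + 4f(x₁) + 2f(x₂) + ... + f(xₙ)]

x_0 = 2.0000, f(x_0) = 4.000000, coefficient = 1
x_1 = 2.1562, f(x_1) = 4.649414, coefficient = 4
x_2 = 2.3125, f(x_2) = 5.347656, coefficient = 2
x_3 = 2.4688, f(x_3) = 6.094727, coefficient = 4
x_4 = 2.6250, f(x_4) = 6.890625, coefficient = 2
x_5 = 2.7812, f(x_5) = 7.735352, coefficient = 4
x_6 = 2.9375, f(x_6) = 8.628906, coefficient = 2
x_7 = 3.0938, f(x_7) = 9.571289, coefficient = 4
x_8 = 3.2500, f(x_8) = 10.562500, coefficient = 1

I ≈ (0.156250/3) × 168.500000 = 8.776042
Exact value: 8.776042
Error: 0.000000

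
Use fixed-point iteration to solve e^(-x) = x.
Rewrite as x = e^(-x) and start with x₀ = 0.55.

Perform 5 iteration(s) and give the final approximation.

Equation: e^(-x) = x
Fixed-point form: x = e^(-x)
x₀ = 0.55

x_1 = g(0.550000) = 0.576950
x_2 = g(0.576950) = 0.561609
x_3 = g(0.561609) = 0.570291
x_4 = g(0.570291) = 0.565361
x_5 = g(0.565361) = 0.568155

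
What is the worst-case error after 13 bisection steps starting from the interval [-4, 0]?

Bisection error bound: |error| ≤ (b-a)/2^n
|error| ≤ (0 - (-4))/2^13 = 4/2^13
|error| ≤ 0.0004882812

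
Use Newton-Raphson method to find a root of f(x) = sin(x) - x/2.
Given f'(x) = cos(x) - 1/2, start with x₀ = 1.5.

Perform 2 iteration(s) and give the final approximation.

f(x) = sin(x) - x/2
f'(x) = cos(x) - 1/2
x₀ = 1.5

Newton-Raphson formula: x_{n+1} = x_n - f(x_n)/f'(x_n)

Iteration 1:
  f(1.500000) = 0.247495
  f'(1.500000) = -0.429263
  x_1 = 1.500000 - 0.247495/(-0.429263) = 2.076558
Iteration 2:
  f(2.076558) = -0.163473
  f'(2.076558) = -0.984474
  x_2 = 2.076558 - (-0.163473)/(-0.984474) = 1.910507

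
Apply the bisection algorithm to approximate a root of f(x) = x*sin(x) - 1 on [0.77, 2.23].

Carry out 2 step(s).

f(x) = x*sin(x) - 1
Initial interval: [0.77, 2.23]

Iteration 1:
  c_1 = (0.770000 + 2.230000)/2 = 1.500000
  f(c_1) = f(1.500000) = 0.496242
  f(a) × f(c) < 0, new interval: [0.770000, 1.500000]
Iteration 2:
  c_2 = (0.770000 + 1.500000)/2 = 1.135000
  f(c_2) = f(1.135000) = 0.028916
  f(a) × f(c) < 0, new interval: [0.770000, 1.135000]

After 2 iteration(s), the approximation is c_2 = 1.135000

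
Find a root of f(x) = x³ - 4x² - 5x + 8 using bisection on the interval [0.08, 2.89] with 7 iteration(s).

f(x) = x³ - 4x² - 5x + 8
Initial interval: [0.08, 2.89]

Iteration 1:
  c_1 = (0.080000 + 2.890000)/2 = 1.485000
  f(c_1) = f(1.485000) = -4.971141
  f(a) × f(c) < 0, new interval: [0.080000, 1.485000]
Iteration 2:
  c_2 = (0.080000 + 1.485000)/2 = 0.782500
  f(c_2) = f(0.782500) = 2.117405
  f(a) × f(c) ≥ 0, new interval: [0.782500, 1.485000]
Iteration 3:
  c_3 = (0.782500 + 1.485000)/2 = 1.133750
  f(c_3) = f(1.133750) = -1.352996
  f(a) × f(c) < 0, new interval: [0.782500, 1.133750]
Iteration 4:
  c_4 = (0.782500 + 1.133750)/2 = 0.958125
  f(c_4) = f(0.958125) = 0.416923
  f(a) × f(c) ≥ 0, new interval: [0.958125, 1.133750]
Iteration 5:
  c_5 = (0.958125 + 1.133750)/2 = 1.045937
  f(c_5) = f(1.045937) = -0.461388
  f(a) × f(c) < 0, new interval: [0.958125, 1.045937]
Iteration 6:
  c_6 = (0.958125 + 1.045937)/2 = 1.002031
  f(c_6) = f(1.002031) = -0.020317
  f(a) × f(c) < 0, new interval: [0.958125, 1.002031]
Iteration 7:
  c_7 = (0.958125 + 1.002031)/2 = 0.980078
  f(c_7) = f(0.980078) = 0.198814
  f(a) × f(c) ≥ 0, new interval: [0.980078, 1.002031]

After 7 iteration(s), the approximation is c_7 = 0.980078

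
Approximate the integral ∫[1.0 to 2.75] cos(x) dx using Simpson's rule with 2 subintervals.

f(x) = cos(x)
a = 1.0, b = 2.75, n = 2
h = (b - a)/n = 0.875000

Simpson's rule: (h/3)[f(x₀) + 4f(x₁) + 2f(x₂) + ... + f(xₙ)]

x_0 = 1.0000, f(x_0) = 0.540302, coefficient = 1
x_1 = 1.8750, f(x_1) = -0.299534, coefficient = 4
x_2 = 2.7500, f(x_2) = -0.924302, coefficient = 1

I ≈ (0.875000/3) × -1.582134 = -0.461456
Exact value: -0.459810
Error: 0.001646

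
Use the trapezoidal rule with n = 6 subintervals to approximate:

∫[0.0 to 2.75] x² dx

f(x) = x²
a = 0.0, b = 2.75, n = 6
h = (b - a)/n = 0.458333

Trapezoidal rule: (h/2)[f(x₀) + 2f(x₁) + 2f(x₂) + ... + f(xₙ)]

x_0 = 0.0000, f(x_0) = 0.000000, coefficient = 1
x_1 = 0.4583, f(x_1) = 0.210069, coefficient = 2
x_2 = 0.9167, f(x_2) = 0.840278, coefficient = 2
x_3 = 1.3750, f(x_3) = 1.890625, coefficient = 2
x_4 = 1.8333, f(x_4) = 3.361111, coefficient = 2
x_5 = 2.2917, f(x_5) = 5.251736, coefficient = 2
x_6 = 2.7500, f(x_6) = 7.562500, coefficient = 1

I ≈ (0.458333/2) × 30.670139 = 7.028573
Exact value: 6.932292
Error: 0.096282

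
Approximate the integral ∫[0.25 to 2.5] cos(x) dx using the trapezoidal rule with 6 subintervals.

f(x) = cos(x)
a = 0.25, b = 2.5, n = 6
h = (b - a)/n = 0.375000

Trapezoidal rule: (h/2)[f(x₀) + 2f(x₁) + 2f(x₂) + ... + f(xₙ)]

x_0 = 0.2500, f(x_0) = 0.968912, coefficient = 1
x_1 = 0.6250, f(x_1) = 0.810963, coefficient = 2
x_2 = 1.0000, f(x_2) = 0.540302, coefficient = 2
x_3 = 1.3750, f(x_3) = 0.194548, coefficient = 2
x_4 = 1.7500, f(x_4) = -0.178246, coefficient = 2
x_5 = 2.1250, f(x_5) = -0.526266, coefficient = 2
x_6 = 2.5000, f(x_6) = -0.801144, coefficient = 1

I ≈ (0.375000/2) × 1.850370 = 0.346944
Exact value: 0.351068
Error: 0.004124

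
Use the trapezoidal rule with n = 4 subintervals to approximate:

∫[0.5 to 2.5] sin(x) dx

f(x) = sin(x)
a = 0.5, b = 2.5, n = 4
h = (b - a)/n = 0.500000

Trapezoidal rule: (h/2)[f(x₀) + 2f(x₁) + 2f(x₂) + ... + f(xₙ)]

x_0 = 0.5000, f(x_0) = 0.479426, coefficient = 1
x_1 = 1.0000, f(x_1) = 0.841471, coefficient = 2
x_2 = 1.5000, f(x_2) = 0.997495, coefficient = 2
x_3 = 2.0000, f(x_3) = 0.909297, coefficient = 2
x_4 = 2.5000, f(x_4) = 0.598472, coefficient = 1

I ≈ (0.500000/2) × 6.574424 = 1.643606
Exact value: 1.678726
Error: 0.035120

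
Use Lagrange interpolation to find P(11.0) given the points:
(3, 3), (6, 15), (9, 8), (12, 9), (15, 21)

Lagrange interpolation formula:
P(x) = Σ yᵢ × Lᵢ(x)
where Lᵢ(x) = Π_{j≠i} (x - xⱼ)/(xᵢ - xⱼ)

L_0(11.0) = (11.0 - 6)/(3 - 6) × (11.0 - 9)/(3 - 9) × (11.0 - 12)/(3 - 12) × (11.0 - 15)/(3 - 15) = 0.020576
L_1(11.0) = (11.0 - 3)/(6 - 3) × (11.0 - 9)/(6 - 9) × (11.0 - 12)/(6 - 12) × (11.0 - 15)/(6 - 15) = -0.131687
L_2(11.0) = (11.0 - 3)/(9 - 3) × (11.0 - 6)/(9 - 6) × (11.0 - 12)/(9 - 12) × (11.0 - 15)/(9 - 15) = 0.493827
L_3(11.0) = (11.0 - 3)/(12 - 3) × (11.0 - 6)/(12 - 6) × (11.0 - 9)/(12 - 9) × (11.0 - 15)/(12 - 15) = 0.658436
L_4(11.0) = (11.0 - 3)/(15 - 3) × (11.0 - 6)/(15 - 6) × (11.0 - 9)/(15 - 9) × (11.0 - 12)/(15 - 12) = -0.041152

P(11.0) = 3×L_0(11.0) + 15×L_1(11.0) + 8×L_2(11.0) + 9×L_3(11.0) + 21×L_4(11.0)
P(11.0) = 7.098765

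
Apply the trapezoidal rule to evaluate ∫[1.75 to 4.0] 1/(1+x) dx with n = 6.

f(x) = 1/(1+x)
a = 1.75, b = 4.0, n = 6
h = (b - a)/n = 0.375000

Trapezoidal rule: (h/2)[f(x₀) + 2f(x₁) + 2f(x₂) + ... + f(xₙ)]

x_0 = 1.7500, f(x_0) = 0.363636, coefficient = 1
x_1 = 2.1250, f(x_1) = 0.320000, coefficient = 2
x_2 = 2.5000, f(x_2) = 0.285714, coefficient = 2
x_3 = 2.8750, f(x_3) = 0.258065, coefficient = 2
x_4 = 3.2500, f(x_4) = 0.235294, coefficient = 2
x_5 = 3.6250, f(x_5) = 0.216216, coefficient = 2
x_6 = 4.0000, f(x_6) = 0.200000, coefficient = 1

I ≈ (0.375000/2) × 3.194215 = 0.598915
Exact value: 0.597837
Error: 0.001078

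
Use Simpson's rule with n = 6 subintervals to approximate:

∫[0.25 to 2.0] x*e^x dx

f(x) = x*e^x
a = 0.25, b = 2.0, n = 6
h = (b - a)/n = 0.291667

Simpson's rule: (h/3)[f(x₀) + 4f(x₁) + 2f(x₂) + ... + f(xₙ)]

x_0 = 0.2500, f(x_0) = 0.321006, coefficient = 1
x_1 = 0.5417, f(x_1) = 0.931054, coefficient = 4
x_2 = 0.8333, f(x_2) = 1.917480, coefficient = 2
x_3 = 1.1250, f(x_3) = 3.465244, coefficient = 4
x_4 = 1.4167, f(x_4) = 5.841417, coefficient = 2
x_5 = 1.7083, f(x_5) = 9.429580, coefficient = 4
x_6 = 2.0000, f(x_6) = 14.778112, coefficient = 1

I ≈ (0.291667/3) × 85.920425 = 8.353375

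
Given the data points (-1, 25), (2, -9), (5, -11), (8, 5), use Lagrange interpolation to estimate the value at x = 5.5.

Lagrange interpolation formula:
P(x) = Σ yᵢ × Lᵢ(x)
where Lᵢ(x) = Π_{j≠i} (x - xⱼ)/(xᵢ - xⱼ)

L_0(5.5) = (5.5 - 2)/(-1 - 2) × (5.5 - 5)/(-1 - 5) × (5.5 - 8)/(-1 - 8) = 0.027006
L_1(5.5) = (5.5 - (-1))/(2 - (-1)) × (5.5 - 5)/(2 - 5) × (5.5 - 8)/(2 - 8) = -0.150463
L_2(5.5) = (5.5 - (-1))/(5 - (-1)) × (5.5 - 2)/(5 - 2) × (5.5 - 8)/(5 - 8) = 1.053241
L_3(5.5) = (5.5 - (-1))/(8 - (-1)) × (5.5 - 2)/(8 - 2) × (5.5 - 5)/(8 - 5) = 0.070216

P(5.5) = 25×L_0(5.5) + (-9)×L_1(5.5) + (-11)×L_2(5.5) + 5×L_3(5.5)
P(5.5) = -9.205247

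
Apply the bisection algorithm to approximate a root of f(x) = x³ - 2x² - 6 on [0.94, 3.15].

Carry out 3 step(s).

f(x) = x³ - 2x² - 6
Initial interval: [0.94, 3.15]

Iteration 1:
  c_1 = (0.940000 + 3.150000)/2 = 2.045000
  f(c_1) = f(2.045000) = -5.811809
  f(a) × f(c) ≥ 0, new interval: [2.045000, 3.150000]
Iteration 2:
  c_2 = (2.045000 + 3.150000)/2 = 2.597500
  f(c_2) = f(2.597500) = -1.968664
  f(a) × f(c) ≥ 0, new interval: [2.597500, 3.150000]
Iteration 3:
  c_3 = (2.597500 + 3.150000)/2 = 2.873750
  f(c_3) = f(2.873750) = 1.215811
  f(a) × f(c) < 0, new interval: [2.597500, 2.873750]

After 3 iteration(s), the approximation is c_3 = 2.873750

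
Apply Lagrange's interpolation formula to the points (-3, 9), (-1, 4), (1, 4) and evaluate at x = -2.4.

Lagrange interpolation formula:
P(x) = Σ yᵢ × Lᵢ(x)
where Lᵢ(x) = Π_{j≠i} (x - xⱼ)/(xᵢ - xⱼ)

L_0(-2.4) = (-2.4 - (-1))/(-3 - (-1)) × (-2.4 - 1)/(-3 - 1) = 0.595000
L_1(-2.4) = (-2.4 - (-3))/(-1 - (-3)) × (-2.4 - 1)/(-1 - 1) = 0.510000
L_2(-2.4) = (-2.4 - (-3))/(1 - (-3)) × (-2.4 - (-1))/(1 - (-1)) = -0.105000

P(-2.4) = 9×L_0(-2.4) + 4×L_1(-2.4) + 4×L_2(-2.4)
P(-2.4) = 6.975000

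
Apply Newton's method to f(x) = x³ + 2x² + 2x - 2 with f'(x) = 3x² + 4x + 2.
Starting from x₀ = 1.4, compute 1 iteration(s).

f(x) = x³ + 2x² + 2x - 2
f'(x) = 3x² + 4x + 2
x₀ = 1.4

Newton-Raphson formula: x_{n+1} = x_n - f(x_n)/f'(x_n)

Iteration 1:
  f(1.400000) = 7.464000
  f'(1.400000) = 13.480000
  x_1 = 1.400000 - 7.464000/13.480000 = 0.846291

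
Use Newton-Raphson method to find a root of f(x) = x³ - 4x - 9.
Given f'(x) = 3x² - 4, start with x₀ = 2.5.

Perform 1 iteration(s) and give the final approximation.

f(x) = x³ - 4x - 9
f'(x) = 3x² - 4
x₀ = 2.5

Newton-Raphson formula: x_{n+1} = x_n - f(x_n)/f'(x_n)

Iteration 1:
  f(2.500000) = -3.375000
  f'(2.500000) = 14.750000
  x_1 = 2.500000 - (-3.375000)/14.750000 = 2.728814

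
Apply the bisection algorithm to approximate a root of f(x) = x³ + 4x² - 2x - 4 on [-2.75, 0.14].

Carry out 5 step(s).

f(x) = x³ + 4x² - 2x - 4
Initial interval: [-2.75, 0.14]

Iteration 1:
  c_1 = (-2.750000 + 0.140000)/2 = -1.305000
  f(c_1) = f(-1.305000) = 3.199652
  f(a) × f(c) ≥ 0, new interval: [-1.305000, 0.140000]
Iteration 2:
  c_2 = (-1.305000 + 0.140000)/2 = -0.582500
  f(c_2) = f(-0.582500) = -1.675421
  f(a) × f(c) < 0, new interval: [-1.305000, -0.582500]
Iteration 3:
  c_3 = (-1.305000 + (-0.582500))/2 = -0.943750
  f(c_3) = f(-0.943750) = 0.609592
  f(a) × f(c) ≥ 0, new interval: [-0.943750, -0.582500]
Iteration 4:
  c_4 = (-0.943750 + (-0.582500))/2 = -0.763125
  f(c_4) = f(-0.763125) = -0.588724
  f(a) × f(c) < 0, new interval: [-0.943750, -0.763125]
Iteration 5:
  c_5 = (-0.943750 + (-0.763125))/2 = -0.853438
  f(c_5) = f(-0.853438) = -0.001309
  f(a) × f(c) < 0, new interval: [-0.943750, -0.853438]

After 5 iteration(s), the approximation is c_5 = -0.853438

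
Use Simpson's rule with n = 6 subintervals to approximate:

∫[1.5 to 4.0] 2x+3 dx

f(x) = 2x+3
a = 1.5, b = 4.0, n = 6
h = (b - a)/n = 0.416667

Simpson's rule: (h/3)[f(x₀) + 4f(x₁) + 2f(x₂) + ... + f(xₙ)]

x_0 = 1.5000, f(x_0) = 6.000000, coefficient = 1
x_1 = 1.9167, f(x_1) = 6.833333, coefficient = 4
x_2 = 2.3333, f(x_2) = 7.666667, coefficient = 2
x_3 = 2.7500, f(x_3) = 8.500000, coefficient = 4
x_4 = 3.1667, f(x_4) = 9.333333, coefficient = 2
x_5 = 3.5833, f(x_5) = 10.166667, coefficient = 4
x_6 = 4.0000, f(x_6) = 11.000000, coefficient = 1

I ≈ (0.416667/3) × 153.000000 = 21.250000
Exact value: 21.250000
Error: 0.000000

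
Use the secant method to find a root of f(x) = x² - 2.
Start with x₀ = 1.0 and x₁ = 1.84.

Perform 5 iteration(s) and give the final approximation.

f(x) = x² - 2
x₀ = 1.0, x₁ = 1.84

Secant formula: x_{n+1} = x_n - f(x_n)(x_n - x_{n-1})/(f(x_n) - f(x_{n-1}))

Iteration 1:
  f(1.000000) = -1.000000
  f(1.840000) = 1.385600
  x_2 = 1.840000 - 1.385600×(1.840000 - 1.000000)/(1.385600 - (-1.000000))
       = 1.352113
Iteration 2:
  f(1.840000) = 1.385600
  f(1.352113) = -0.171791
  x_3 = 1.352113 - (-0.171791)×(1.352113 - 1.840000)/(-0.171791 - 1.385600)
       = 1.405930
Iteration 3:
  f(1.352113) = -0.171791
  f(1.405930) = -0.023361
  x_4 = 1.405930 - (-0.023361)×(1.405930 - 1.352113)/(-0.023361 - (-0.171791))
       = 1.414400
Iteration 4:
  f(1.405930) = -0.023361
  f(1.414400) = 0.000528
  x_5 = 1.414400 - 0.000528×(1.414400 - 1.405930)/(0.000528 - (-0.023361))
       = 1.414213
Iteration 5:
  f(1.414400) = 0.000528
  f(1.414213) = -0.000002
  x_6 = 1.414213 - (-0.000002)×(1.414213 - 1.414400)/(-0.000002 - 0.000528)
       = 1.414214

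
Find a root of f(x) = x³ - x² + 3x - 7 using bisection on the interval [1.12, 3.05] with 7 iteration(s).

f(x) = x³ - x² + 3x - 7
Initial interval: [1.12, 3.05]

Iteration 1:
  c_1 = (1.120000 + 3.050000)/2 = 2.085000
  f(c_1) = f(2.085000) = 3.971739
  f(a) × f(c) < 0, new interval: [1.120000, 2.085000]
Iteration 2:
  c_2 = (1.120000 + 2.085000)/2 = 1.602500
  f(c_2) = f(1.602500) = -0.645276
  f(a) × f(c) ≥ 0, new interval: [1.602500, 2.085000]
Iteration 3:
  c_3 = (1.602500 + 2.085000)/2 = 1.843750
  f(c_3) = f(1.843750) = 1.399506
  f(a) × f(c) < 0, new interval: [1.602500, 1.843750]
Iteration 4:
  c_4 = (1.602500 + 1.843750)/2 = 1.723125
  f(c_4) = f(1.723125) = 0.316449
  f(a) × f(c) < 0, new interval: [1.602500, 1.723125]
Iteration 5:
  c_5 = (1.602500 + 1.723125)/2 = 1.662813
  f(c_5) = f(1.662813) = -0.178922
  f(a) × f(c) ≥ 0, new interval: [1.662813, 1.723125]
Iteration 6:
  c_6 = (1.662813 + 1.723125)/2 = 1.692969
  f(c_6) = f(1.692969) = 0.065054
  f(a) × f(c) < 0, new interval: [1.662813, 1.692969]
Iteration 7:
  c_7 = (1.662813 + 1.692969)/2 = 1.677891
  f(c_7) = f(1.677891) = -0.057851
  f(a) × f(c) ≥ 0, new interval: [1.677891, 1.692969]

After 7 iteration(s), the approximation is c_7 = 1.677891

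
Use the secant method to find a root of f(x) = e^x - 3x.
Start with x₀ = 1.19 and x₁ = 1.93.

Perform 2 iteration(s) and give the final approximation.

f(x) = e^x - 3x
x₀ = 1.19, x₁ = 1.93

Secant formula: x_{n+1} = x_n - f(x_n)(x_n - x_{n-1})/(f(x_n) - f(x_{n-1}))

Iteration 1:
  f(1.190000) = -0.282919
  f(1.930000) = 1.099510
  x_2 = 1.930000 - 1.099510×(1.930000 - 1.190000)/(1.099510 - (-0.282919))
       = 1.341444
Iteration 2:
  f(1.930000) = 1.099510
  f(1.341444) = -0.199770
  x_3 = 1.341444 - (-0.199770)×(1.341444 - 1.930000)/(-0.199770 - 1.099510)
       = 1.431937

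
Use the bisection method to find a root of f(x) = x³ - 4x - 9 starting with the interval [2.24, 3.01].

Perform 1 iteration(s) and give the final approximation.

f(x) = x³ - 4x - 9
Initial interval: [2.24, 3.01]

Iteration 1:
  c_1 = (2.240000 + 3.010000)/2 = 2.625000
  f(c_1) = f(2.625000) = -1.412109
  f(a) × f(c) ≥ 0, new interval: [2.625000, 3.010000]

After 1 iteration(s), the approximation is c_1 = 2.625000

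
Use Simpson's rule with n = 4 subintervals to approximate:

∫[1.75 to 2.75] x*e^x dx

f(x) = x*e^x
a = 1.75, b = 2.75, n = 4
h = (b - a)/n = 0.250000

Simpson's rule: (h/3)[f(x₀) + 4f(x₁) + 2f(x₂) + ... + f(xₙ)]

x_0 = 1.7500, f(x_0) = 10.070555, coefficient = 1
x_1 = 2.0000, f(x_1) = 14.778112, coefficient = 4
x_2 = 2.2500, f(x_2) = 21.347406, coefficient = 2
x_3 = 2.5000, f(x_3) = 30.456235, coefficient = 4
x_4 = 2.7500, f(x_4) = 43.017238, coefficient = 1

I ≈ (0.250000/3) × 276.719992 = 23.059999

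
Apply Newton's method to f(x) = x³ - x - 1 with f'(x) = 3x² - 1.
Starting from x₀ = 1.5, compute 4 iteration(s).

f(x) = x³ - x - 1
f'(x) = 3x² - 1
x₀ = 1.5

Newton-Raphson formula: x_{n+1} = x_n - f(x_n)/f'(x_n)

Iteration 1:
  f(1.500000) = 0.875000
  f'(1.500000) = 5.750000
  x_1 = 1.500000 - 0.875000/5.750000 = 1.347826
Iteration 2:
  f(1.347826) = 0.100682
  f'(1.347826) = 4.449905
  x_2 = 1.347826 - 0.100682/4.449905 = 1.325200
Iteration 3:
  f(1.325200) = 0.002058
  f'(1.325200) = 4.268468
  x_3 = 1.325200 - 0.002058/4.268468 = 1.324718
Iteration 4:
  f(1.324718) = 0.000001
  f'(1.324718) = 4.264635
  x_4 = 1.324718 - 0.000001/4.264635 = 1.324718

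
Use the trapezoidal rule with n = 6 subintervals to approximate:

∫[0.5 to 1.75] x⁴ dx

f(x) = x⁴
a = 0.5, b = 1.75, n = 6
h = (b - a)/n = 0.208333

Trapezoidal rule: (h/2)[f(x₀) + 2f(x₁) + 2f(x₂) + ... + f(xₙ)]

x_0 = 0.5000, f(x_0) = 0.062500, coefficient = 1
x_1 = 0.7083, f(x_1) = 0.251739, coefficient = 2
x_2 = 0.9167, f(x_2) = 0.706067, coefficient = 2
x_3 = 1.1250, f(x_3) = 1.601807, coefficient = 2
x_4 = 1.3333, f(x_4) = 3.160494, coefficient = 2
x_5 = 1.5417, f(x_5) = 5.648875, coefficient = 2
x_6 = 1.7500, f(x_6) = 9.378906, coefficient = 1

I ≈ (0.208333/2) × 32.179368 = 3.352018
Exact value: 3.276367
Error: 0.075650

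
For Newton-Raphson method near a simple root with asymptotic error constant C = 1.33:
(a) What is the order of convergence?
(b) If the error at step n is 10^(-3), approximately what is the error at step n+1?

(a) Newton-Raphson has quadratic (order 2) convergence near simple roots.
    This means |e_{n+1}| ≈ C|e_n|².

(b) With |e_n| = 10^(-3) and C = 1.33:
    |e_{n+1}| ≈ 1.33 × (10^(-3))² = 1.33 × 10^(-6)

(a) 2 (quadratic); (b) |e_{n+1}| ≈ 1.330e-06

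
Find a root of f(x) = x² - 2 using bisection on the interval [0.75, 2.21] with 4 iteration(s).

f(x) = x² - 2
Initial interval: [0.75, 2.21]

Iteration 1:
  c_1 = (0.750000 + 2.210000)/2 = 1.480000
  f(c_1) = f(1.480000) = 0.190400
  f(a) × f(c) < 0, new interval: [0.750000, 1.480000]
Iteration 2:
  c_2 = (0.750000 + 1.480000)/2 = 1.115000
  f(c_2) = f(1.115000) = -0.756775
  f(a) × f(c) ≥ 0, new interval: [1.115000, 1.480000]
Iteration 3:
  c_3 = (1.115000 + 1.480000)/2 = 1.297500
  f(c_3) = f(1.297500) = -0.316494
  f(a) × f(c) ≥ 0, new interval: [1.297500, 1.480000]
Iteration 4:
  c_4 = (1.297500 + 1.480000)/2 = 1.388750
  f(c_4) = f(1.388750) = -0.071373
  f(a) × f(c) ≥ 0, new interval: [1.388750, 1.480000]

After 4 iteration(s), the approximation is c_4 = 1.388750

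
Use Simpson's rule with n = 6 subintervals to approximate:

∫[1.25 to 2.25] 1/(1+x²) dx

f(x) = 1/(1+x²)
a = 1.25, b = 2.25, n = 6
h = (b - a)/n = 0.166667

Simpson's rule: (h/3)[f(x₀) + 4f(x₁) + 2f(x₂) + ... + f(xₙ)]

x_0 = 1.2500, f(x_0) = 0.390244, coefficient = 1
x_1 = 1.4167, f(x_1) = 0.332564, coefficient = 4
x_2 = 1.5833, f(x_2) = 0.285149, coefficient = 2
x_3 = 1.7500, f(x_3) = 0.246154, coefficient = 4
x_4 = 1.9167, f(x_4) = 0.213967, coefficient = 2
x_5 = 2.0833, f(x_5) = 0.187256, coefficient = 4
x_6 = 2.2500, f(x_6) = 0.164948, coefficient = 1

I ≈ (0.166667/3) × 4.617318 = 0.256518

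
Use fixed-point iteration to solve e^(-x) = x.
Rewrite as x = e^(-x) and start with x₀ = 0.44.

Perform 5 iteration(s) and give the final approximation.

Equation: e^(-x) = x
Fixed-point form: x = e^(-x)
x₀ = 0.44

x_1 = g(0.440000) = 0.644036
x_2 = g(0.644036) = 0.525168
x_3 = g(0.525168) = 0.591456
x_4 = g(0.591456) = 0.553521
x_5 = g(0.553521) = 0.574922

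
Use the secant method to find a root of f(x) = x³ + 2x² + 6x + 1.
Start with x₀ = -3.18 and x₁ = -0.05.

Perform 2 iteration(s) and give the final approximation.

f(x) = x³ + 2x² + 6x + 1
x₀ = -3.18, x₁ = -0.05

Secant formula: x_{n+1} = x_n - f(x_n)(x_n - x_{n-1})/(f(x_n) - f(x_{n-1}))

Iteration 1:
  f(-3.180000) = -30.012632
  f(-0.050000) = 0.704875
  x_2 = -0.050000 - 0.704875×(-0.050000 - (-3.180000))/(0.704875 - (-30.012632))
       = -0.121824
Iteration 2:
  f(-0.050000) = 0.704875
  f(-0.121824) = 0.296929
  x_3 = -0.121824 - 0.296929×(-0.121824 - (-0.050000))/(0.296929 - 0.704875)
       = -0.174102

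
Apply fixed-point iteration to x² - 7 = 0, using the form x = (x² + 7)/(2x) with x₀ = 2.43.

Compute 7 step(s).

Equation: x² - 7 = 0
Fixed-point form: x = (x² + 7)/(2x)
x₀ = 2.43

x_1 = g(2.430000) = 2.655329
x_2 = g(2.655329) = 2.645769
x_3 = g(2.645769) = 2.645751
x_4 = g(2.645751) = 2.645751
x_5 = g(2.645751) = 2.645751
x_6 = g(2.645751) = 2.645751
x_7 = g(2.645751) = 2.645751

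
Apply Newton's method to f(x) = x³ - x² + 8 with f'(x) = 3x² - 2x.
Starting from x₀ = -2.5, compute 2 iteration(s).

f(x) = x³ - x² + 8
f'(x) = 3x² - 2x
x₀ = -2.5

Newton-Raphson formula: x_{n+1} = x_n - f(x_n)/f'(x_n)

Iteration 1:
  f(-2.500000) = -13.875000
  f'(-2.500000) = 23.750000
  x_1 = -2.500000 - (-13.875000)/23.750000 = -1.915789
Iteration 2:
  f(-1.915789) = -2.701674
  f'(-1.915789) = 14.842327
  x_2 = -1.915789 - (-2.701674)/14.842327 = -1.733764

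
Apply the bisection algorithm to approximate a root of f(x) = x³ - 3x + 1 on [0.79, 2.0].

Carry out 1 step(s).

f(x) = x³ - 3x + 1
Initial interval: [0.79, 2.0]

Iteration 1:
  c_1 = (0.790000 + 2.000000)/2 = 1.395000
  f(c_1) = f(1.395000) = -0.470295
  f(a) × f(c) ≥ 0, new interval: [1.395000, 2.000000]

After 1 iteration(s), the approximation is c_1 = 1.395000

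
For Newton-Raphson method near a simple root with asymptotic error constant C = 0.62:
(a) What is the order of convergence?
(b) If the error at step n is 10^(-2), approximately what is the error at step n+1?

(a) Newton-Raphson has quadratic (order 2) convergence near simple roots.
    This means |e_{n+1}| ≈ C|e_n|².

(b) With |e_n| = 10^(-2) and C = 0.62:
    |e_{n+1}| ≈ 0.62 × (10^(-2))² = 0.62 × 10^(-4)

(a) 2 (quadratic); (b) |e_{n+1}| ≈ 6.200e-05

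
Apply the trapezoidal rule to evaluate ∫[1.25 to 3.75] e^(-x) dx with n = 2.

f(x) = e^(-x)
a = 1.25, b = 3.75, n = 2
h = (b - a)/n = 1.250000

Trapezoidal rule: (h/2)[f(x₀) + 2f(x₁) + 2f(x₂) + ... + f(xₙ)]

x_0 = 1.2500, f(x_0) = 0.286505, coefficient = 1
x_1 = 2.5000, f(x_1) = 0.082085, coefficient = 2
x_2 = 3.7500, f(x_2) = 0.023518, coefficient = 1

I ≈ (1.250000/2) × 0.474193 = 0.296370
Exact value: 0.262987
Error: 0.033383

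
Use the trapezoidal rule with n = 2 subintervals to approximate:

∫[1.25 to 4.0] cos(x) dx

f(x) = cos(x)
a = 1.25, b = 4.0, n = 2
h = (b - a)/n = 1.375000

Trapezoidal rule: (h/2)[f(x₀) + 2f(x₁) + 2f(x₂) + ... + f(xₙ)]

x_0 = 1.2500, f(x_0) = 0.315322, coefficient = 1
x_1 = 2.6250, f(x_1) = -0.869507, coefficient = 2
x_2 = 4.0000, f(x_2) = -0.653644, coefficient = 1

I ≈ (1.375000/2) × -2.077336 = -1.428168
Exact value: -1.705787
Error: 0.277619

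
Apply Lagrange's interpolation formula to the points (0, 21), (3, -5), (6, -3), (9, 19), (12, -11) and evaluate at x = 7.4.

Lagrange interpolation formula:
P(x) = Σ yᵢ × Lᵢ(x)
where Lᵢ(x) = Π_{j≠i} (x - xⱼ)/(xᵢ - xⱼ)

L_0(7.4) = (7.4 - 3)/(0 - 3) × (7.4 - 6)/(0 - 6) × (7.4 - 9)/(0 - 9) × (7.4 - 12)/(0 - 12) = 0.023322
L_1(7.4) = (7.4 - 0)/(3 - 0) × (7.4 - 6)/(3 - 6) × (7.4 - 9)/(3 - 9) × (7.4 - 12)/(3 - 12) = -0.156892
L_2(7.4) = (7.4 - 0)/(6 - 0) × (7.4 - 3)/(6 - 3) × (7.4 - 9)/(6 - 9) × (7.4 - 12)/(6 - 12) = 0.739635
L_3(7.4) = (7.4 - 0)/(9 - 0) × (7.4 - 3)/(9 - 3) × (7.4 - 6)/(9 - 6) × (7.4 - 12)/(9 - 12) = 0.431453
L_4(7.4) = (7.4 - 0)/(12 - 0) × (7.4 - 3)/(12 - 3) × (7.4 - 6)/(12 - 6) × (7.4 - 9)/(12 - 9) = -0.037518

P(7.4) = 21×L_0(7.4) + (-5)×L_1(7.4) + (-3)×L_2(7.4) + 19×L_3(7.4) + (-11)×L_4(7.4)
P(7.4) = 7.665626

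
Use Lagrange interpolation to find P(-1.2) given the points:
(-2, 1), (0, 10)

Lagrange interpolation formula:
P(x) = Σ yᵢ × Lᵢ(x)
where Lᵢ(x) = Π_{j≠i} (x - xⱼ)/(xᵢ - xⱼ)

L_0(-1.2) = (-1.2 - 0)/(-2 - 0) = 0.600000
L_1(-1.2) = (-1.2 - (-2))/(0 - (-2)) = 0.400000

P(-1.2) = 1×L_0(-1.2) + 10×L_1(-1.2)
P(-1.2) = 4.600000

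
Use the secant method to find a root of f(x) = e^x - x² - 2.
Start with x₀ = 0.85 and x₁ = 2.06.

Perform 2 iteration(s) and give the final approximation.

f(x) = e^x - x² - 2
x₀ = 0.85, x₁ = 2.06

Secant formula: x_{n+1} = x_n - f(x_n)(x_n - x_{n-1})/(f(x_n) - f(x_{n-1}))

Iteration 1:
  f(0.850000) = -0.382853
  f(2.060000) = 1.602370
  x_2 = 2.060000 - 1.602370×(2.060000 - 0.850000)/(1.602370 - (-0.382853))
       = 1.083350
Iteration 2:
  f(2.060000) = 1.602370
  f(1.083350) = -0.219086
  x_3 = 1.083350 - (-0.219086)×(1.083350 - 2.060000)/(-0.219086 - 1.602370)
       = 1.200823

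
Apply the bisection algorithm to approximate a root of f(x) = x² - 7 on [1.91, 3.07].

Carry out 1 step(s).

f(x) = x² - 7
Initial interval: [1.91, 3.07]

Iteration 1:
  c_1 = (1.910000 + 3.070000)/2 = 2.490000
  f(c_1) = f(2.490000) = -0.799900
  f(a) × f(c) ≥ 0, new interval: [2.490000, 3.070000]

After 1 iteration(s), the approximation is c_1 = 2.490000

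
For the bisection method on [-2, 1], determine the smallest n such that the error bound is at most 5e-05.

We need (b-a)/2^n ≤ 5e-05
(1 - (-2))/2^n ≤ 5e-05
3/2^n ≤ 5e-05
2^n ≥ 60000
n ≥ log₂(60000) = 15.87
n ≥ 16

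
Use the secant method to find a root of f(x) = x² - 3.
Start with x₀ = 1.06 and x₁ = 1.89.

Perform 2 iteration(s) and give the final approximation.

f(x) = x² - 3
x₀ = 1.06, x₁ = 1.89

Secant formula: x_{n+1} = x_n - f(x_n)(x_n - x_{n-1})/(f(x_n) - f(x_{n-1}))

Iteration 1:
  f(1.060000) = -1.876400
  f(1.890000) = 0.572100
  x_2 = 1.890000 - 0.572100×(1.890000 - 1.060000)/(0.572100 - (-1.876400))
       = 1.696068
Iteration 2:
  f(1.890000) = 0.572100
  f(1.696068) = -0.123354
  x_3 = 1.696068 - (-0.123354)×(1.696068 - 1.890000)/(-0.123354 - 0.572100)
       = 1.730466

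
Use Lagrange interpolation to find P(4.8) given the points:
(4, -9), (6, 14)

Lagrange interpolation formula:
P(x) = Σ yᵢ × Lᵢ(x)
where Lᵢ(x) = Π_{j≠i} (x - xⱼ)/(xᵢ - xⱼ)

L_0(4.8) = (4.8 - 6)/(4 - 6) = 0.600000
L_1(4.8) = (4.8 - 4)/(6 - 4) = 0.400000

P(4.8) = (-9)×L_0(4.8) + 14×L_1(4.8)
P(4.8) = 0.200000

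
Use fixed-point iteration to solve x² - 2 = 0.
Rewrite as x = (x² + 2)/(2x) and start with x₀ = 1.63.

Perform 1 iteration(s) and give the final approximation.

Equation: x² - 2 = 0
Fixed-point form: x = (x² + 2)/(2x)
x₀ = 1.63

x_1 = g(1.630000) = 1.428497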